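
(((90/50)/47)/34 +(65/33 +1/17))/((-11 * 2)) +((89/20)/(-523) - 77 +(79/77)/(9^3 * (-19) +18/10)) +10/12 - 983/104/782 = -22359707401337003903/293128300173749040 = -76.28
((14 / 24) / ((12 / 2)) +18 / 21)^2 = 231361 / 254016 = 0.91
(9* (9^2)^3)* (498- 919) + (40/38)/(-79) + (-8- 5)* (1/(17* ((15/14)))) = -770726931407777/382755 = -2013629949.73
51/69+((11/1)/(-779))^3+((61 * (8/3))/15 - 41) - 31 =-29560227168394/489274658865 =-60.42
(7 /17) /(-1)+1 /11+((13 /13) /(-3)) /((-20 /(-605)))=-23347 /2244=-10.40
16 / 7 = 2.29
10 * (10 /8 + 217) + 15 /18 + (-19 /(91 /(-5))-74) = 576133 /273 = 2110.38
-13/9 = -1.44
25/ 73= 0.34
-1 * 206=-206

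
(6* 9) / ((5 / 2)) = 108 / 5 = 21.60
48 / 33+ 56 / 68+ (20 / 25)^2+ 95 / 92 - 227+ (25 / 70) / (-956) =-223.05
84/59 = 1.42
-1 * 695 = -695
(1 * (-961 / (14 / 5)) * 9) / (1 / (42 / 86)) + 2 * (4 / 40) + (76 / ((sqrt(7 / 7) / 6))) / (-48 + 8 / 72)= -281306579 / 185330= -1517.87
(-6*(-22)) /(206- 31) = 132 /175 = 0.75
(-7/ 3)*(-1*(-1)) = -7/ 3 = -2.33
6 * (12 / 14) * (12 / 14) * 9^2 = 17496 / 49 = 357.06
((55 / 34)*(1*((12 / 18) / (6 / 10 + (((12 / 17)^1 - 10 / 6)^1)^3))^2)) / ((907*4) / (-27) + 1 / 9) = -34157499849 / 525060156328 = -0.07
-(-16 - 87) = 103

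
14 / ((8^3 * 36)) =7 / 9216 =0.00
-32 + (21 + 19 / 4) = -25 / 4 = -6.25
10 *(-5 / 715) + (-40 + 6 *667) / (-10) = -283333 / 715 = -396.27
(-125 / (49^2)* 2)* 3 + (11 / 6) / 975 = -4361089 / 14045850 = -0.31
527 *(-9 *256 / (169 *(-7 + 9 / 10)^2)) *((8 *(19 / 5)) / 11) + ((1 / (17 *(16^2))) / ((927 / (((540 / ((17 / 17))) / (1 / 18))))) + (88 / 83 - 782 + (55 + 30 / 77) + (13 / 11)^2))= -3115614323489706341 / 2477102637577568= -1257.77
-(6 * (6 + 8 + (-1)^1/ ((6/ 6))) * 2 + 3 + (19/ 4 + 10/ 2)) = -675/ 4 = -168.75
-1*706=-706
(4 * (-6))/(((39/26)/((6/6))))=-16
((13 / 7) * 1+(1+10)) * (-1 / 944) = -45 / 3304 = -0.01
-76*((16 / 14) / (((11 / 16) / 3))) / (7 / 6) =-175104 / 539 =-324.87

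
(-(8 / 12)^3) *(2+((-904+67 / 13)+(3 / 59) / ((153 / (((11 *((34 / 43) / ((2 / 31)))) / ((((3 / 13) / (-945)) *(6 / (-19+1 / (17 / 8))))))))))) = 97.85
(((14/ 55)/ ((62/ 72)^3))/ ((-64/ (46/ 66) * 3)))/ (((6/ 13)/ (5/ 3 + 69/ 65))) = -770868/ 90117775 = -0.01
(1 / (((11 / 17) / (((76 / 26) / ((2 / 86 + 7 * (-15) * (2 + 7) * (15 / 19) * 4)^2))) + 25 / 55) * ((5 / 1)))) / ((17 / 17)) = 4743176834 / 46751450220489615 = 0.00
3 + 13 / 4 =25 / 4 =6.25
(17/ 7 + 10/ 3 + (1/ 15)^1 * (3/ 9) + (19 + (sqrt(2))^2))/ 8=3.35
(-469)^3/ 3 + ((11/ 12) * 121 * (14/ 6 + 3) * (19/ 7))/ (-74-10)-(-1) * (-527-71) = -45495130112/ 1323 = -34387853.45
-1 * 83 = -83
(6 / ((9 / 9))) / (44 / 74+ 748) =0.01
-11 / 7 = -1.57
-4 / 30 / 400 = -1 / 3000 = -0.00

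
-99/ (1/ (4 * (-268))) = 106128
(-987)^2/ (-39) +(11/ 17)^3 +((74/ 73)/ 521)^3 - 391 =-89142011338961201265119/ 3513758156140134253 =-25369.42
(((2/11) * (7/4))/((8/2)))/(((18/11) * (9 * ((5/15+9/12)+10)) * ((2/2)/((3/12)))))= 0.00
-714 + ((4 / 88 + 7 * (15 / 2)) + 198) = -5098 / 11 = -463.45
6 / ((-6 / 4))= -4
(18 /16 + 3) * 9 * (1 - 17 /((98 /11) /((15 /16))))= -367389 /12544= -29.29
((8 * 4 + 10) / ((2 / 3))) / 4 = 63 / 4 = 15.75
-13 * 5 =-65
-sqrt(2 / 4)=-sqrt(2) / 2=-0.71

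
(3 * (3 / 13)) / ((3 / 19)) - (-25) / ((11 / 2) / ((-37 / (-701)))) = 463577 / 100243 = 4.62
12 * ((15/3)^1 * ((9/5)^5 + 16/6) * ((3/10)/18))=202147/9375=21.56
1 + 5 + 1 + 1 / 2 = 15 / 2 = 7.50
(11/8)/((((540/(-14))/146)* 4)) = -5621/4320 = -1.30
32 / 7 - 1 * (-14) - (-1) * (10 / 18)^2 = 18.88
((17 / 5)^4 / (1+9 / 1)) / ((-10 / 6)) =-8.02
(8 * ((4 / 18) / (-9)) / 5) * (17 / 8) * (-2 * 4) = 272 / 405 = 0.67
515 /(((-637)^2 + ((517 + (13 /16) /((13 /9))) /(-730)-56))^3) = 820608020480000 /106410142003370456369727193879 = 0.00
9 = 9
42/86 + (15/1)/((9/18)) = 30.49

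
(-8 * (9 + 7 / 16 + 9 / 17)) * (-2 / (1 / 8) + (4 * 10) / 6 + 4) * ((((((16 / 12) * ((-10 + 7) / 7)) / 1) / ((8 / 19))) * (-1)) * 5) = 1030180 / 357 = 2885.66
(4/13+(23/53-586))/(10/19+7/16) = -122585872/201877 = -607.23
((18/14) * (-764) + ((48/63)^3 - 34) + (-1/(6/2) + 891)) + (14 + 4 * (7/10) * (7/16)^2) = -655772597/5927040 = -110.64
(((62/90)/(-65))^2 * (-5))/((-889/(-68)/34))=-2221832/1521190125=-0.00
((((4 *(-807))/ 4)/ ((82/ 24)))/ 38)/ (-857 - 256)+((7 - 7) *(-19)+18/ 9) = 579632/ 289009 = 2.01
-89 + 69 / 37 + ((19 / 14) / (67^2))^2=-12733573951027 / 146135929492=-87.14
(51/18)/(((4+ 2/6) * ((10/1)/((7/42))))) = 17/1560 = 0.01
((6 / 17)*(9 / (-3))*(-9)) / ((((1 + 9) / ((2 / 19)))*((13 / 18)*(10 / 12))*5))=17496 / 524875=0.03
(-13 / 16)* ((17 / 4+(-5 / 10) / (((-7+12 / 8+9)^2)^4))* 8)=-1274014365 / 46118408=-27.62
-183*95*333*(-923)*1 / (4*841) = 5343436215 / 3364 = 1588417.42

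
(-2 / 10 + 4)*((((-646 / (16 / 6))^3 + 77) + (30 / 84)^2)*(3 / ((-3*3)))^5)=282356247337 / 1270080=222313.75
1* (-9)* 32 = -288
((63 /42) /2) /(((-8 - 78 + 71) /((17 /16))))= -17 /320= -0.05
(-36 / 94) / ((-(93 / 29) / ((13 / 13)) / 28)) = 4872 / 1457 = 3.34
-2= -2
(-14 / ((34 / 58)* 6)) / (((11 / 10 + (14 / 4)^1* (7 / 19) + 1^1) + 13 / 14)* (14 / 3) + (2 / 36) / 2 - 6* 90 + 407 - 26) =231420 / 8071073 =0.03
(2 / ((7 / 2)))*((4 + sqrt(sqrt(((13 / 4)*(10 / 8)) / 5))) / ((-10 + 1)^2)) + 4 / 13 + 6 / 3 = 2*13^(1 / 4) / 567 + 17218 / 7371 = 2.34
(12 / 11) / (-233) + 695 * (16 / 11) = 2590948 / 2563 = 1010.90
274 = 274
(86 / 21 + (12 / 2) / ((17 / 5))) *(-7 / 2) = -1046 / 51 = -20.51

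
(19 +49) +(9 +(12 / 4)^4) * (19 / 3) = 638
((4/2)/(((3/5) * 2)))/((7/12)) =20/7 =2.86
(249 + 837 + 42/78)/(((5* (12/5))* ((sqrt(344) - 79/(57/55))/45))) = -52474021875/923591188 - 688381875* sqrt(86)/461795594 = -70.64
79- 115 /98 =77.83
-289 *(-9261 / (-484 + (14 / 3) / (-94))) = -5529.24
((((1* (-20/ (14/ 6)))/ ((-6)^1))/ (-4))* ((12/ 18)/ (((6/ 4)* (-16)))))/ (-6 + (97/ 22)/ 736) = -2024/ 1222893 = -0.00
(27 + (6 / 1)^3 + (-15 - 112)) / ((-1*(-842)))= 58 / 421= 0.14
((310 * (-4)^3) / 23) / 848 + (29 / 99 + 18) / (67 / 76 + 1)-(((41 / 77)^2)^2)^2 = 1533049259479190692661 / 176244417109404907263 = 8.70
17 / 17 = 1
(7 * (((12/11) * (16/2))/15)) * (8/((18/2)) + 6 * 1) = 13888/495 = 28.06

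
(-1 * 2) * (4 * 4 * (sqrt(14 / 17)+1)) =-32 - 32 * sqrt(238) / 17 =-61.04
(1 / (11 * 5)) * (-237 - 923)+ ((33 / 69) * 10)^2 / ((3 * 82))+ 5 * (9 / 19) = -253342721 / 13599003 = -18.63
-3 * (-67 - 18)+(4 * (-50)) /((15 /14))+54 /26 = 2746 /39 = 70.41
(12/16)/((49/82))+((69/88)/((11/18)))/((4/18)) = 333393/47432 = 7.03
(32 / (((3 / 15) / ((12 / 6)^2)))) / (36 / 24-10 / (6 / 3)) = -1280 / 7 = -182.86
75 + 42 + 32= 149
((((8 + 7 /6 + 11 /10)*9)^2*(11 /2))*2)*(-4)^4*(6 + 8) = 8414816256 /25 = 336592650.24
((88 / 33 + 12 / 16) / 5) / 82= 1 / 120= 0.01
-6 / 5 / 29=-6 / 145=-0.04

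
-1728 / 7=-246.86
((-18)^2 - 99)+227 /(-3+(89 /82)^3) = 88394839 /949135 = 93.13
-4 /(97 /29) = -116 /97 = -1.20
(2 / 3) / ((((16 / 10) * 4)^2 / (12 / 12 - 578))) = -14425 / 1536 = -9.39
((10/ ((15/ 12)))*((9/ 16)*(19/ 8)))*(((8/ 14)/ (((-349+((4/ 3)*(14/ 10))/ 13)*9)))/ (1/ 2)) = -3705/ 952378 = -0.00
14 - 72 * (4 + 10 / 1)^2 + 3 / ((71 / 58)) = -1000784 / 71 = -14095.55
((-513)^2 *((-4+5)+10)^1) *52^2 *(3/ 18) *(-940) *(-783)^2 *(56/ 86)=-21051946677692810880/ 43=-489580155295181648.37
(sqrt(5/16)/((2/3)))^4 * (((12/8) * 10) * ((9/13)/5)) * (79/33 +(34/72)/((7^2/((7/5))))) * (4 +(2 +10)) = 40540905/1025024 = 39.55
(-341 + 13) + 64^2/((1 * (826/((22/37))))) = -4967112/15281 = -325.05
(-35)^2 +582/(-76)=46259/38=1217.34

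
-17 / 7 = -2.43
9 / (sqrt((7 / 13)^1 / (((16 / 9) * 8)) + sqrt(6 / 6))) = 72 * sqrt(44902) / 1727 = 8.83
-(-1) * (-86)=-86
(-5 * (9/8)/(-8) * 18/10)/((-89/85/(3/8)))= -20655/45568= -0.45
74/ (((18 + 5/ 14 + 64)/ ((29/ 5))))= 30044/ 5765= 5.21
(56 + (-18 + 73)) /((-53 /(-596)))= 66156 /53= 1248.23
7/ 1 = 7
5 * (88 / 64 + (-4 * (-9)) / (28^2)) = 2785 / 392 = 7.10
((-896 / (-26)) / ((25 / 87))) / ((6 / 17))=110432 / 325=339.79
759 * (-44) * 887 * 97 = -2873358444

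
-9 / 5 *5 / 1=-9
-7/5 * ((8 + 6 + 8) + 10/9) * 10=-2912/9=-323.56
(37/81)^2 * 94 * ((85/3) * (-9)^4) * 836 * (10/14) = 45722135800/21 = 2177244561.90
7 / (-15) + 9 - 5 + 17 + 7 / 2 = 721 / 30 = 24.03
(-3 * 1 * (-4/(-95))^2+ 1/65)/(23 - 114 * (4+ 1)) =-1181/64176775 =-0.00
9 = 9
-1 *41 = -41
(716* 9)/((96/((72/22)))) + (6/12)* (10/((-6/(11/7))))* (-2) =102703/462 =222.30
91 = 91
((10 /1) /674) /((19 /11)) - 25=-160020 /6403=-24.99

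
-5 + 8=3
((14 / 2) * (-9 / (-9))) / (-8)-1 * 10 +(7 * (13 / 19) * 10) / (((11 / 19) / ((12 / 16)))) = 4503 / 88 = 51.17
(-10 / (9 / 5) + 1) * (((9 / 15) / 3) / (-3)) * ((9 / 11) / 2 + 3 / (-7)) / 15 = -41 / 103950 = -0.00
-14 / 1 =-14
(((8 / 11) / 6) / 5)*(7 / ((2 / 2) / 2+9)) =56 / 3135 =0.02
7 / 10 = 0.70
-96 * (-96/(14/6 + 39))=6912/31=222.97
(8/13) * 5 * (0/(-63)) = 0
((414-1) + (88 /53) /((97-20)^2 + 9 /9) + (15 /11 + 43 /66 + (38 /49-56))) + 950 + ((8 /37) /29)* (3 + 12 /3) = 1309.84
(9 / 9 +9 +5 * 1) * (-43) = -645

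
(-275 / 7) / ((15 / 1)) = -55 / 21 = -2.62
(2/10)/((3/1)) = 1/15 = 0.07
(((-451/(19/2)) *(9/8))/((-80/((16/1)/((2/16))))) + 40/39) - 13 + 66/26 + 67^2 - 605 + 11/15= 14674579/3705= 3960.75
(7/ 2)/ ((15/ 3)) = 7/ 10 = 0.70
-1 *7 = -7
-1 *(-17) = 17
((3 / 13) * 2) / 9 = 2 / 39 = 0.05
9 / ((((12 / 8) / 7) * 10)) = 4.20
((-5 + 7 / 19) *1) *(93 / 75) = -2728 / 475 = -5.74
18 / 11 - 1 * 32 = -30.36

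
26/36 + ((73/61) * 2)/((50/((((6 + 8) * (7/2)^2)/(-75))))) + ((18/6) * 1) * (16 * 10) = 164910254/343125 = 480.61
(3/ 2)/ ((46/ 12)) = 9/ 23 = 0.39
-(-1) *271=271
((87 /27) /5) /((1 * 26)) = 29 /1170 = 0.02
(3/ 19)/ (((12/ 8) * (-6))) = -1/ 57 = -0.02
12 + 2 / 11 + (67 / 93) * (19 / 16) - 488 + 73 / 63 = -162859681 / 343728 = -473.80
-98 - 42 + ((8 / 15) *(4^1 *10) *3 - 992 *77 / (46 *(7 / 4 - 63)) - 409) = -368601 / 805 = -457.89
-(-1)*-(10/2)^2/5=-5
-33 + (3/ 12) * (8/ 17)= -559/ 17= -32.88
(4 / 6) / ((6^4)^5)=1 / 5484237660094464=0.00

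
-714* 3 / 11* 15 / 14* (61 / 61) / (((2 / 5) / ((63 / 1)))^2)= -227721375 / 44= -5175485.80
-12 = -12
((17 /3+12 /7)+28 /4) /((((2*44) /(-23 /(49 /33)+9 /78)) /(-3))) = 2957637 /392392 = 7.54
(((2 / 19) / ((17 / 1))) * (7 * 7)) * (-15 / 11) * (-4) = 5880 / 3553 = 1.65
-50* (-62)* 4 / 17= 12400 / 17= 729.41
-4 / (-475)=4 / 475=0.01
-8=-8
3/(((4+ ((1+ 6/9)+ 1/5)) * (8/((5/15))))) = 15/704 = 0.02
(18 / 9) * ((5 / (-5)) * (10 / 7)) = -20 / 7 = -2.86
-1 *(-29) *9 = 261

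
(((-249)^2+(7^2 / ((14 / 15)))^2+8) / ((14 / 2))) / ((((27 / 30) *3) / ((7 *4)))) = 2590610 / 27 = 95948.52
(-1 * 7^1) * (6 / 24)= -7 / 4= -1.75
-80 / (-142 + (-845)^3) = 80 / 603351267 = 0.00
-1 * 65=-65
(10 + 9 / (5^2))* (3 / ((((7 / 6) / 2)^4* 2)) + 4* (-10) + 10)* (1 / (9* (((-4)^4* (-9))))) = 252377 / 29635200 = 0.01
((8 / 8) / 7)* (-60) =-60 / 7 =-8.57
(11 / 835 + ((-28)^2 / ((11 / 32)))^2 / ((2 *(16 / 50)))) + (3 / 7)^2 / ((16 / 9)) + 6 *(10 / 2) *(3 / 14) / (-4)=643805328067239 / 79211440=8127681.15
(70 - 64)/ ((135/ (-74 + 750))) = 1352/ 45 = 30.04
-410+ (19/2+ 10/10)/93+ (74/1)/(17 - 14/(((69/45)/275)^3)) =-24972138811141439/60924432488482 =-409.89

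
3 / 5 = 0.60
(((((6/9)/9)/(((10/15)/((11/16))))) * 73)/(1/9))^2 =644809/256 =2518.79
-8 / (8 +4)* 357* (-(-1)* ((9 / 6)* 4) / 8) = -357 / 2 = -178.50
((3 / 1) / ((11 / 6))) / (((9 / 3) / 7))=42 / 11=3.82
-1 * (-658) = 658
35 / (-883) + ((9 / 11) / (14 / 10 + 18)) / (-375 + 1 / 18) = -252756635 / 6358644589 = -0.04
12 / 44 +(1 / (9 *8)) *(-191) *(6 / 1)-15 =-4045 / 132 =-30.64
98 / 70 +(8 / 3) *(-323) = -12899 / 15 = -859.93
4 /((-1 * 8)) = -1 /2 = -0.50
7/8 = 0.88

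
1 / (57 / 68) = 68 / 57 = 1.19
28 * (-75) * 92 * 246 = -47527200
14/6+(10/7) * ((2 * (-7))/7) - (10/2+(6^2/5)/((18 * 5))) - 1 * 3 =-8.60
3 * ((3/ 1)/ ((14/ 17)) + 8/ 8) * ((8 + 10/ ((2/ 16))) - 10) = 7605/ 7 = 1086.43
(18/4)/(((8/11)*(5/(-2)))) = -99/40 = -2.48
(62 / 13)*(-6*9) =-3348 / 13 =-257.54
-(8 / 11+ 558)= -6146 / 11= -558.73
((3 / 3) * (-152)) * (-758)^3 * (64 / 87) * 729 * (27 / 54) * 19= 9780500006701056 / 29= 337258620920726.07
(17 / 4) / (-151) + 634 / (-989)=-399749 / 597356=-0.67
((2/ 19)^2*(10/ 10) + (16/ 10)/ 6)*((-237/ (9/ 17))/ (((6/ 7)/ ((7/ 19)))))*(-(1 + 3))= 197947456/ 925965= 213.77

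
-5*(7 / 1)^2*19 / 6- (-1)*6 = -4619 / 6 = -769.83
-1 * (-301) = 301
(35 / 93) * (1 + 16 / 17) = 385 / 527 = 0.73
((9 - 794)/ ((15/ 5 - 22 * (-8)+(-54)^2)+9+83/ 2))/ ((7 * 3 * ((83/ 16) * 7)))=-25120/ 76756491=-0.00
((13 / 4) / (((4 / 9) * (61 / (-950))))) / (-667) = 55575 / 325496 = 0.17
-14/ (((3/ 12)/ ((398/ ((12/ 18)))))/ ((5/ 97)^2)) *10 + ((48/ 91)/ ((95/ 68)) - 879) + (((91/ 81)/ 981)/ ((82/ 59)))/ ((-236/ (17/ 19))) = -3745876367349307717/ 2120002319602440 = -1766.92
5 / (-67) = -5 / 67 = -0.07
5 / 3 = 1.67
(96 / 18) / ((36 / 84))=112 / 9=12.44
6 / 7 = 0.86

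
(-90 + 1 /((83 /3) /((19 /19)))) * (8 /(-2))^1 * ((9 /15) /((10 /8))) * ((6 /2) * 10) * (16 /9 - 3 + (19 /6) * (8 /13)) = 3764.64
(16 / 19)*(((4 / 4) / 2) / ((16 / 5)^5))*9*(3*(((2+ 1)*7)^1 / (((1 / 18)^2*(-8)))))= -143521875 / 4980736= -28.82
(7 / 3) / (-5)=-7 / 15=-0.47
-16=-16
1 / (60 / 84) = 7 / 5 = 1.40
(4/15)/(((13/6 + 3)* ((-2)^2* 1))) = 0.01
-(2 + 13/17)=-47/17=-2.76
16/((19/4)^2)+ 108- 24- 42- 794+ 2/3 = -750.62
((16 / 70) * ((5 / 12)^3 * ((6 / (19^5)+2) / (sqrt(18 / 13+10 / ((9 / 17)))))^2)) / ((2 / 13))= 6475954427089225 / 305400672433583412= 0.02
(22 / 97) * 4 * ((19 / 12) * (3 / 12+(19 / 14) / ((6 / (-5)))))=-7733 / 6111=-1.27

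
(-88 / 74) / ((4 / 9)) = -99 / 37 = -2.68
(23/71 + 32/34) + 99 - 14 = 104122/1207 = 86.27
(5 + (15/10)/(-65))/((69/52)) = 1294/345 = 3.75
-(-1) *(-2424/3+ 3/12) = -3231/4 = -807.75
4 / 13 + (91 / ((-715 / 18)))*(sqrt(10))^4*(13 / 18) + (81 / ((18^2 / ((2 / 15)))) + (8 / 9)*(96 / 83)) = -19475297 / 118690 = -164.09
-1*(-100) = 100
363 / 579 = 121 / 193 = 0.63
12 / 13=0.92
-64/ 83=-0.77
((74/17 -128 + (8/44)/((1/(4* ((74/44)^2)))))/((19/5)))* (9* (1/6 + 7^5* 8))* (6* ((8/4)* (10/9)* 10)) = -5162690456.42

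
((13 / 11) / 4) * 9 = 117 / 44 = 2.66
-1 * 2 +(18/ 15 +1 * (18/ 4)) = 37/ 10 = 3.70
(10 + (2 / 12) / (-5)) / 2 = 299 / 60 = 4.98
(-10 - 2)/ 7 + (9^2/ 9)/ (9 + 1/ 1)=-57/ 70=-0.81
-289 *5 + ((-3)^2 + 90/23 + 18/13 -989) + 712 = -510603/299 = -1707.70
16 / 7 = 2.29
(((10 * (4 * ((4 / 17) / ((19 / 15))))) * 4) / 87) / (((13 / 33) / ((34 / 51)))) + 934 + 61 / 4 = 462646087 / 487084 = 949.83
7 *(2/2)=7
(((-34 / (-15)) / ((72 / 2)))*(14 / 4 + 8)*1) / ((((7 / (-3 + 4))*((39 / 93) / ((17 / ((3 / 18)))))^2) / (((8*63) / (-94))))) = -1303104468 / 39715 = -32811.39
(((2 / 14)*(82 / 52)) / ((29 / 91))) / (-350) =-41 / 20300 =-0.00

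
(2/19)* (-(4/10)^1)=-4/95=-0.04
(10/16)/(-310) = -1/496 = -0.00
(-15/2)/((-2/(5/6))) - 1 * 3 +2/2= 9/8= 1.12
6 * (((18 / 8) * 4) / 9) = 6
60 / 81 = 20 / 27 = 0.74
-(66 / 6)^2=-121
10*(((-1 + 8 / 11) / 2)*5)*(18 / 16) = -675 / 88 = -7.67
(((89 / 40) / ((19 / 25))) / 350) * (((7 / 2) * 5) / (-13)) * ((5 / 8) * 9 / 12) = -1335 / 252928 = -0.01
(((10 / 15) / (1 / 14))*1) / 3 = 28 / 9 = 3.11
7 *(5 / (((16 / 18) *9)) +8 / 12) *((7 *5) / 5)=1519 / 24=63.29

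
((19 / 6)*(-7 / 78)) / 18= -133 / 8424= -0.02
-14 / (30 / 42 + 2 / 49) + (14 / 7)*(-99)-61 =-10269 / 37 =-277.54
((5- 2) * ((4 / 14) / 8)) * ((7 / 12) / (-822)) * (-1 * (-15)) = -5 / 4384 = -0.00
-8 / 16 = -1 / 2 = -0.50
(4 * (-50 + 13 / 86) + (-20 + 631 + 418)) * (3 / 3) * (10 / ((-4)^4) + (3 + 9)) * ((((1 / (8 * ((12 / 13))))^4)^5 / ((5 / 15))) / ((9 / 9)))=348247545364792790221372126831 / 2703090440080289061411493602781363968147456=0.00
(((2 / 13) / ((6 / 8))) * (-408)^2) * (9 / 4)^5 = 51195483 / 26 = 1969057.04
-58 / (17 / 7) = -406 / 17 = -23.88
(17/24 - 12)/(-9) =271/216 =1.25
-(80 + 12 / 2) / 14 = -6.14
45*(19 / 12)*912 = 64980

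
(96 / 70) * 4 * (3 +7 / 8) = 744 / 35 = 21.26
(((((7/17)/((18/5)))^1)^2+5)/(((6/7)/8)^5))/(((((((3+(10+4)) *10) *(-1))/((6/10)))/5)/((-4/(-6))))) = -403931639552/96702579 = -4177.05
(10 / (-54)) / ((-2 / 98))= 245 / 27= 9.07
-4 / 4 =-1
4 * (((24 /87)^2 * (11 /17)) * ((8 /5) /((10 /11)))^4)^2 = 27850097600940212224 /31189607086181640625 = 0.89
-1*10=-10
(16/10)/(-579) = -8/2895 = -0.00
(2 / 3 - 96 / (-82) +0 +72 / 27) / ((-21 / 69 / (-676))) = 8613592 / 861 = 10004.17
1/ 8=0.12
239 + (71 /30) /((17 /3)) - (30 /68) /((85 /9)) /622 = 430372239 /1797580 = 239.42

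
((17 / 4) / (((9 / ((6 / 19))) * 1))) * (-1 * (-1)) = 17 / 114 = 0.15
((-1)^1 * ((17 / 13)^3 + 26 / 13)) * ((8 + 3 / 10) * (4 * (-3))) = 4634886 / 10985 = 421.93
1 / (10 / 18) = 9 / 5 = 1.80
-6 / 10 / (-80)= 3 / 400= 0.01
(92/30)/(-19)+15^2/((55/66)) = 76904/285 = 269.84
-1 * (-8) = 8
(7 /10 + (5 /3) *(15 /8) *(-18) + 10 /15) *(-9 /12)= 3293 /80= 41.16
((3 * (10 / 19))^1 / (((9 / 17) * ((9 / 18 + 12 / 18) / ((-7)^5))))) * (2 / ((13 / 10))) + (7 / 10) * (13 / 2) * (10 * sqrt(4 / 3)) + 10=-16324330 / 247 + 91 * sqrt(3) / 3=-66037.87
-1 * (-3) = 3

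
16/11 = 1.45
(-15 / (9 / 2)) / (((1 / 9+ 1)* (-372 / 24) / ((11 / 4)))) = 33 / 62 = 0.53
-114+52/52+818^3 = 547343319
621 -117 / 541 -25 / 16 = 5359979 / 8656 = 619.22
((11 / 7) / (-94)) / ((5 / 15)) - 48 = -31617 / 658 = -48.05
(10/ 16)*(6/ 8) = 15/ 32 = 0.47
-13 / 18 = -0.72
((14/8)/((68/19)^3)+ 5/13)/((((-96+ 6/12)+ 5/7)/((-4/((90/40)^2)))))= 48389663/13730174406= 0.00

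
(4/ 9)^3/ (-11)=-64/ 8019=-0.01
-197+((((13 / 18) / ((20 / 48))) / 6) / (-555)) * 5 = -984028 / 4995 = -197.00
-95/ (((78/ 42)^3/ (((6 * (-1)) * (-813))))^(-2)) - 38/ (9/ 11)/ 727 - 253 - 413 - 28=-1412556384125603825/ 2035196011709532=-694.06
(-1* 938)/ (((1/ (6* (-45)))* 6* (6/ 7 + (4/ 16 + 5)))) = 131320/ 19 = 6911.58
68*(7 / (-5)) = -476 / 5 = -95.20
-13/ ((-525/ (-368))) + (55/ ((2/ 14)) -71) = 304.89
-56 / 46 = -28 / 23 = -1.22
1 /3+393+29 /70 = 393.75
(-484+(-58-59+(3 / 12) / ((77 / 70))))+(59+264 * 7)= 28737 / 22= 1306.23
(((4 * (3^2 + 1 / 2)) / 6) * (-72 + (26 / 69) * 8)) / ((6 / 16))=-723520 / 621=-1165.09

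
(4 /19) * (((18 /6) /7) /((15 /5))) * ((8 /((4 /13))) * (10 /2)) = 520 /133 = 3.91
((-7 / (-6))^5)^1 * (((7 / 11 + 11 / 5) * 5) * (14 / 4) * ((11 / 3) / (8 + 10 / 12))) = 1529437 / 34344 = 44.53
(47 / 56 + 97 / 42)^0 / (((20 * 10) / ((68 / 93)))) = 0.00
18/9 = 2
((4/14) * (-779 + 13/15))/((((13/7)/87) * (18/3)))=-338488/195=-1735.84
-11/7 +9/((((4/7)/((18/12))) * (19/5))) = 4.65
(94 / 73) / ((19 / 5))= 470 / 1387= 0.34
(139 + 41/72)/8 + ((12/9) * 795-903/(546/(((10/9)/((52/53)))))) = 104700601/97344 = 1075.57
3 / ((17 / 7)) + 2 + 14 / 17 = 69 / 17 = 4.06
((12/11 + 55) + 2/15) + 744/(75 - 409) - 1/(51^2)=1289981908/23890185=54.00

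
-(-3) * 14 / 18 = 7 / 3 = 2.33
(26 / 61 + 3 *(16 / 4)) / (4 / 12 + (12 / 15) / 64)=181920 / 5063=35.93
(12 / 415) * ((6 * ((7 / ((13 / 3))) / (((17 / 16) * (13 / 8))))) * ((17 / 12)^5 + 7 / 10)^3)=3544093803458815847611 / 83051734249635840000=42.67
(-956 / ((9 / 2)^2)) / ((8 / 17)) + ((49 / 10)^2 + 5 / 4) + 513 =1773653 / 4050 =437.94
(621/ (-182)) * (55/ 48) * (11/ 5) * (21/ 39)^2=-175329/ 70304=-2.49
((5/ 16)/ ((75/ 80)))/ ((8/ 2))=1/ 12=0.08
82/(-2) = -41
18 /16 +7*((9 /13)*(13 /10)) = 297 /40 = 7.42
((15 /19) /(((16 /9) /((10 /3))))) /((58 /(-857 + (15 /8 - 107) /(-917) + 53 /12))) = -21.76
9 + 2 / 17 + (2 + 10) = 359 / 17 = 21.12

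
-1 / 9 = -0.11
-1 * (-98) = 98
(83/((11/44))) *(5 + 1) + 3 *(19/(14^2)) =390489/196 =1992.29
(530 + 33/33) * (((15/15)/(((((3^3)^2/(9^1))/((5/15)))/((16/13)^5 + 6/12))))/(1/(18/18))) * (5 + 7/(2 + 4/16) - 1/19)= 2572942505/43955379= 58.54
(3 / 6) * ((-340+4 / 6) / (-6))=509 / 18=28.28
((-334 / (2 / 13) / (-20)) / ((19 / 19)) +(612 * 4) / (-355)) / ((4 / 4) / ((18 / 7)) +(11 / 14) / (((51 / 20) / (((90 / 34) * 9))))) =2628162243 / 199837310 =13.15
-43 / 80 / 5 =-43 / 400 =-0.11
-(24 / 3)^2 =-64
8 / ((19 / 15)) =6.32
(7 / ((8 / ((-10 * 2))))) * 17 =-595 / 2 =-297.50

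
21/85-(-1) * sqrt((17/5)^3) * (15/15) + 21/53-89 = -398047/4505 + 17 * sqrt(85)/25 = -82.09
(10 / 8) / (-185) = -1 / 148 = -0.01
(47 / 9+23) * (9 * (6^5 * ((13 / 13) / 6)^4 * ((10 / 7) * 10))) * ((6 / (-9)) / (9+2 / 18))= -457200 / 287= -1593.03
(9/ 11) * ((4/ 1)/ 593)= 36/ 6523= 0.01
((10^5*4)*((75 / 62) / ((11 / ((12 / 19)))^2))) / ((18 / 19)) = 120000000 / 71269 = 1683.76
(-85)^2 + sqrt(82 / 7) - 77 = sqrt(574) / 7 + 7148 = 7151.42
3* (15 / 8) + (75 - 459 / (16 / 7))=-1923 / 16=-120.19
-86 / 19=-4.53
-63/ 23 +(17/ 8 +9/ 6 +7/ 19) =4385/ 3496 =1.25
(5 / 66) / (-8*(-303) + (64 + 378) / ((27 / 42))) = 15 / 616088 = 0.00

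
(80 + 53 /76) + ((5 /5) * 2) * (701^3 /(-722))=-1377771877 /1444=-954135.65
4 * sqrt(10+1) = 4 * sqrt(11) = 13.27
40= 40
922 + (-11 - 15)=896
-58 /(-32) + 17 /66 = 1093 /528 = 2.07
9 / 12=0.75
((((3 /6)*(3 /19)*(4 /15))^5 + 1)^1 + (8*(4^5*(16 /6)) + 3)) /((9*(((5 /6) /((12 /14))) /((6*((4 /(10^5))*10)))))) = 1014395857825192 /169264580078125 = 5.99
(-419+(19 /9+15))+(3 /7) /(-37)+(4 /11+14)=-9936832 /25641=-387.54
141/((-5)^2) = 141/25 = 5.64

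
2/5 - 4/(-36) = 23/45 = 0.51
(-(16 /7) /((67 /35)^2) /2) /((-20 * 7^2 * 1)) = 10 /31423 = 0.00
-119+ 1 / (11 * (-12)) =-15709 / 132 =-119.01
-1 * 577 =-577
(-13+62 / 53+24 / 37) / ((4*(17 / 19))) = -416613 / 133348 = -3.12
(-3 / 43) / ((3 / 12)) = -12 / 43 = -0.28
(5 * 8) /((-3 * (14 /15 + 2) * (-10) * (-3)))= -5 /33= -0.15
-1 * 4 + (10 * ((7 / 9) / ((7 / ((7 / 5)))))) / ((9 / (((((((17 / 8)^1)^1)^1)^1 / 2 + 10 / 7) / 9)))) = -2561 / 648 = -3.95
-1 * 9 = -9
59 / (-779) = -59 / 779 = -0.08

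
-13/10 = -1.30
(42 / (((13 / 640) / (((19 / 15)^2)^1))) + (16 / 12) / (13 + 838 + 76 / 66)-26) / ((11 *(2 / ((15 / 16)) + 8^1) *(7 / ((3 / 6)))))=9024623731 / 4278666392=2.11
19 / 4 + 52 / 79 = 1709 / 316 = 5.41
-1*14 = -14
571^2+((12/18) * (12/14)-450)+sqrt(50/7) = 5 * sqrt(14)/7+2279141/7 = 325594.24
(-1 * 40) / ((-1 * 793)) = 40 / 793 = 0.05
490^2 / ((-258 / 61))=-56767.83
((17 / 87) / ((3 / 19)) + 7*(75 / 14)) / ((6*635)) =20221 / 1988820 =0.01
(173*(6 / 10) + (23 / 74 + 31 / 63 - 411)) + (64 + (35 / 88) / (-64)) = -242.40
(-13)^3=-2197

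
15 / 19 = 0.79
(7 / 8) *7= 49 / 8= 6.12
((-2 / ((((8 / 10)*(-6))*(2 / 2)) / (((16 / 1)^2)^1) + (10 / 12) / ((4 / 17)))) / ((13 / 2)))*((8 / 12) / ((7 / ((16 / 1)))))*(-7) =20480 / 21983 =0.93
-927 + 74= -853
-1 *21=-21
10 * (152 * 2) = 3040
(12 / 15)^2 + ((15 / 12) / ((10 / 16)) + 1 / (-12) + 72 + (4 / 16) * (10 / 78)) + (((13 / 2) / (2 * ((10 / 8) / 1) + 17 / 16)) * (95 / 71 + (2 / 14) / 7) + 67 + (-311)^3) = -1938615730681976 / 64448475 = -30080086.93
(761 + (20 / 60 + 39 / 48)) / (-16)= -36583 / 768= -47.63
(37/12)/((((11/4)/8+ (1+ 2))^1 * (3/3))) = 296/321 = 0.92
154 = 154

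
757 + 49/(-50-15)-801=-2909/65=-44.75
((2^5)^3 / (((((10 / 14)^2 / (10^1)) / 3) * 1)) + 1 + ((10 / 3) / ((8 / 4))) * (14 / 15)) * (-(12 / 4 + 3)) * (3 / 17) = -173408486 / 85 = -2040099.84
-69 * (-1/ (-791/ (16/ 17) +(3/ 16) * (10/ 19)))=-20976/ 255463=-0.08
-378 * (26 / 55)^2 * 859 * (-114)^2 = -2852603181792 / 3025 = -943009316.29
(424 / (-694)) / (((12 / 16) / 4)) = -3392 / 1041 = -3.26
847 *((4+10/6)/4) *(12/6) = 14399/6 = 2399.83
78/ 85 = 0.92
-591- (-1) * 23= -568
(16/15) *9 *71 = 3408/5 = 681.60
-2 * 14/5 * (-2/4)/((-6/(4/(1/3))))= -28/5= -5.60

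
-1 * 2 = -2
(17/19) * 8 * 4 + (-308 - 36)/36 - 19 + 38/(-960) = 997/27360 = 0.04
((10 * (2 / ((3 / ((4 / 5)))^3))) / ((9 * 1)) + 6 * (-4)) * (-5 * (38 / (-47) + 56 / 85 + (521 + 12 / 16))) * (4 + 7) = 1112039884186 / 1617975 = 687303.50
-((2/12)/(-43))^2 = -1/66564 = -0.00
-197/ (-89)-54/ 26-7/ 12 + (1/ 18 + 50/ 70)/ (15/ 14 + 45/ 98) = 175531/ 3123900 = 0.06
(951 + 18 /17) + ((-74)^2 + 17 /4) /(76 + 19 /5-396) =1970405 /2108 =934.73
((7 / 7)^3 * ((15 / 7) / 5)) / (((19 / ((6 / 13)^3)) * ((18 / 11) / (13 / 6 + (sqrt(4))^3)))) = 4026 / 292201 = 0.01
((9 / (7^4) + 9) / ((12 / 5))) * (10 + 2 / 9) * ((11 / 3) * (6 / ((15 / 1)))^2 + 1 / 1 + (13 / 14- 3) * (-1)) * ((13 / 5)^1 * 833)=23448087403 / 77175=303830.09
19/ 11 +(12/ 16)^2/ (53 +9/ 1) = 18947/ 10912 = 1.74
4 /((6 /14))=28 /3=9.33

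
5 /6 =0.83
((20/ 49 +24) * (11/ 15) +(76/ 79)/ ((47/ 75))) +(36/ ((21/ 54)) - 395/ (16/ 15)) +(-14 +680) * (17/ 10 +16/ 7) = 104628873269/ 43664880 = 2396.18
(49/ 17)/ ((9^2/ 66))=1078/ 459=2.35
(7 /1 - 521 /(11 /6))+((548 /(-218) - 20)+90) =-251425 /1199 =-209.70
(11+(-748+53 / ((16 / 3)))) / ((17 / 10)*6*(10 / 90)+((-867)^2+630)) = -174495 / 180556832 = -0.00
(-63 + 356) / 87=293 / 87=3.37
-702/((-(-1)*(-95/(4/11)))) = 2808/1045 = 2.69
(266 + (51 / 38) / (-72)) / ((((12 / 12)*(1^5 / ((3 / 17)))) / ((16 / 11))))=242575 / 3553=68.27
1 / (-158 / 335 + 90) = 335 / 29992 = 0.01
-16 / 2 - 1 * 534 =-542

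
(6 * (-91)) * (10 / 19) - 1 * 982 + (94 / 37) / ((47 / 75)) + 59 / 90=-1264.66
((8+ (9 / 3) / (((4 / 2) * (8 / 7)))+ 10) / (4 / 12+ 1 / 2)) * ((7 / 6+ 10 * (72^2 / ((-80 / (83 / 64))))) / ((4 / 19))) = -118247811 / 1280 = -92381.10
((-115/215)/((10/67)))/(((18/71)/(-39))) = 1422343/2580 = 551.30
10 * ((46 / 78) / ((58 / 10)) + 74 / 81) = 310030 / 30537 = 10.15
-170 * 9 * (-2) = 3060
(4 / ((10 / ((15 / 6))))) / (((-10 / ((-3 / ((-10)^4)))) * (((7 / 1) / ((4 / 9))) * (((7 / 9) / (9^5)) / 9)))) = 1594323 / 1225000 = 1.30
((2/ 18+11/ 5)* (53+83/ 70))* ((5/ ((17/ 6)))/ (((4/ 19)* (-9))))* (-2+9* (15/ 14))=-100245197/ 112455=-891.42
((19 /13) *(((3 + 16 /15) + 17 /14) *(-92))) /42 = -484633 /28665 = -16.91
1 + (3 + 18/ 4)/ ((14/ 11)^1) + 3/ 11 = 2207/ 308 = 7.17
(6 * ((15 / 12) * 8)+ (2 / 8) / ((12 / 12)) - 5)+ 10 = 261 / 4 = 65.25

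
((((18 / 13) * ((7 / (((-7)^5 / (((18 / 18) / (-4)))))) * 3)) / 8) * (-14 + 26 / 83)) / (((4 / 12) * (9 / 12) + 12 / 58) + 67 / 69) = -15343668 / 29608870291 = -0.00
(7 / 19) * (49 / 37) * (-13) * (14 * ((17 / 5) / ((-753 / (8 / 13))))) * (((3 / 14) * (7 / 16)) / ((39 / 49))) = 2000033 / 68816670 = 0.03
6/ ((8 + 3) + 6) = 6/ 17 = 0.35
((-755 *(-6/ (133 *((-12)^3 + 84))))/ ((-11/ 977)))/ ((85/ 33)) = 442581/ 619514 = 0.71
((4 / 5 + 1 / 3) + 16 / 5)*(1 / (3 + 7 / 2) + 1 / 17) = 0.92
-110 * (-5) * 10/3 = 5500/3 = 1833.33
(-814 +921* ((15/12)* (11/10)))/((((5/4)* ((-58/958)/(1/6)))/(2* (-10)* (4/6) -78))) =237489637/2610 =90992.20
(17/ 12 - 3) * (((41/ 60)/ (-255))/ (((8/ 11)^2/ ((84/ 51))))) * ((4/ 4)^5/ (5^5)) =659813/ 156060000000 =0.00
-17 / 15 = -1.13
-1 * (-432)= 432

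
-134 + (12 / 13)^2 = -22502 / 169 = -133.15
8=8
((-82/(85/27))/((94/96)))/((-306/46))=271584/67915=4.00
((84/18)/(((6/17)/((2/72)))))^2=14161/104976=0.13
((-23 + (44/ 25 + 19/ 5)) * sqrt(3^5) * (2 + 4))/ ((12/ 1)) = -1962 * sqrt(3)/ 25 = -135.93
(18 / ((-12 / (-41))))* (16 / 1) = 984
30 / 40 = 3 / 4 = 0.75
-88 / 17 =-5.18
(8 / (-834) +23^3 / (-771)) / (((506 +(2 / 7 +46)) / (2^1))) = -11845687 / 207157677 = -0.06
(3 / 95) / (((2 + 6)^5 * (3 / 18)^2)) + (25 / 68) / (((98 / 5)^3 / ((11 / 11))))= 0.00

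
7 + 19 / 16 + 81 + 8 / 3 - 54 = 1817 / 48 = 37.85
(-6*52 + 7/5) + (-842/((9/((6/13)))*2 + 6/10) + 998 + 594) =623768/495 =1260.14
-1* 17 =-17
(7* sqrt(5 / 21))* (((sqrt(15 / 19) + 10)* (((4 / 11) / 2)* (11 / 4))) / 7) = sqrt(105)* (sqrt(285) + 190) / 798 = 2.66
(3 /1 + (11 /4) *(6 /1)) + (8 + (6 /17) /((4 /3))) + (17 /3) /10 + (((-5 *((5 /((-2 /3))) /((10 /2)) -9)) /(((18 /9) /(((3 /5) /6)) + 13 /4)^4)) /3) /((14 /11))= 28.33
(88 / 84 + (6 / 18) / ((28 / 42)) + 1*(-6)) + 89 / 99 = -4925 / 1386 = -3.55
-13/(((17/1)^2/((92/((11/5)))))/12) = -71760/3179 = -22.57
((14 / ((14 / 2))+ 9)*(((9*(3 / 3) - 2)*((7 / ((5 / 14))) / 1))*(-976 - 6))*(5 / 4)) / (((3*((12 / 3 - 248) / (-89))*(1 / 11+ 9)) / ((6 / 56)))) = -259091371 / 97600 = -2654.62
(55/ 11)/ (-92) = -5/ 92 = -0.05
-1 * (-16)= 16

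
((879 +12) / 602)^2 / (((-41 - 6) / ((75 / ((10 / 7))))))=-11908215 / 4866568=-2.45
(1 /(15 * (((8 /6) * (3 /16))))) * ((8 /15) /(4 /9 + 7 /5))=32 /415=0.08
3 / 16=0.19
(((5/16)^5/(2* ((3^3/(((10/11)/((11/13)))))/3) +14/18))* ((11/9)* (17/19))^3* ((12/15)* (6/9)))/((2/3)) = 265655121875/1493701289312256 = 0.00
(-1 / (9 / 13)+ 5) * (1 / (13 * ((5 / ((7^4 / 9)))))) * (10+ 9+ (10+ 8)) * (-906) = -858520768 / 1755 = -489185.62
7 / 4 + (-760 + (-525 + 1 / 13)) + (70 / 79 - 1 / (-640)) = -842820573 / 657280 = -1282.29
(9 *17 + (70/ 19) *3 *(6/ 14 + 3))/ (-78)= -93/ 38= -2.45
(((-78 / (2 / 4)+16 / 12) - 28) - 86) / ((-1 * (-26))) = -31 / 3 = -10.33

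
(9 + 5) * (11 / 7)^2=242 / 7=34.57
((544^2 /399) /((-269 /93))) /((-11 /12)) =110088192 /393547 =279.73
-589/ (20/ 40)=-1178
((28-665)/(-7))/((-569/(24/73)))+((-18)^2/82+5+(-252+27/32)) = -13202202509/54496544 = -242.26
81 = 81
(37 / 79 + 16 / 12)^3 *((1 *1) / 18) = 77854483 / 239616954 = 0.32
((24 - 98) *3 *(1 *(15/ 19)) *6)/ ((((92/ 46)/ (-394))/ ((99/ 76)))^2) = -1899933209955/ 27436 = -69249643.17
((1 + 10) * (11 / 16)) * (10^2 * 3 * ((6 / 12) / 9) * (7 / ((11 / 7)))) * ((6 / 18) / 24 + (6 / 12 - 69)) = -66445225 / 1728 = -38452.10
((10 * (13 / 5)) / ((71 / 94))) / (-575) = -0.06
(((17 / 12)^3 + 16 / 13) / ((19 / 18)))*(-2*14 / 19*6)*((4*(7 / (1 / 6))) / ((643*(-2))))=13452999 / 3017599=4.46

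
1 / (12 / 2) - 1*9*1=-53 / 6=-8.83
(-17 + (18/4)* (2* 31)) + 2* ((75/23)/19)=114644/437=262.34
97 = 97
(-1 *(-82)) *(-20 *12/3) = -6560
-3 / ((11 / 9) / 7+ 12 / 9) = -189 / 95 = -1.99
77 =77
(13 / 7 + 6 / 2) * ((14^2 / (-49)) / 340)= -2 / 35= -0.06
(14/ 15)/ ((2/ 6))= 14/ 5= 2.80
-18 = -18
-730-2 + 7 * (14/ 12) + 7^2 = -4049/ 6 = -674.83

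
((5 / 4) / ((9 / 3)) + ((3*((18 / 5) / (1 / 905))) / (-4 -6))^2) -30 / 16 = 573185581 / 600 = 955309.30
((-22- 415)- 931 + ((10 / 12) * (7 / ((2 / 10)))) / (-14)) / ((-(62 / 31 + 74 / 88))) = 180851 / 375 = 482.27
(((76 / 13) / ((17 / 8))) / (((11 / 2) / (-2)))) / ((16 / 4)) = -608 / 2431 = -0.25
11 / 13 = 0.85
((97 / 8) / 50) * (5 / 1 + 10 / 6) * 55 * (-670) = -59574.17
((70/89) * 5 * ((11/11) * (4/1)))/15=280/267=1.05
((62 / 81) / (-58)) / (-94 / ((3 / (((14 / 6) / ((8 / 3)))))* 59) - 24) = 7316 / 13562343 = 0.00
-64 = -64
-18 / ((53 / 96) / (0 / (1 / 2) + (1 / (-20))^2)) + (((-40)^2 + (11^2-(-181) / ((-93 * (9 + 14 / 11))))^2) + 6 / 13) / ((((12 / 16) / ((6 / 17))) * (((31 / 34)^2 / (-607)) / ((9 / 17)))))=-598437844393880945596 / 203124772954025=-2946158.83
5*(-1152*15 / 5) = -17280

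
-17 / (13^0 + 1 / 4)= -68 / 5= -13.60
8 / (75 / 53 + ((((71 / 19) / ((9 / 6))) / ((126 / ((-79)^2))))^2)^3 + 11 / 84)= 3636790456085961090277536 / 1604763540182115717484173874215208475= 0.00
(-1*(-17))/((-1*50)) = -17/50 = -0.34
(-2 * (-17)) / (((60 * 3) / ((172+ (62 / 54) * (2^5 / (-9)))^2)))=14152214536 / 2657205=5325.98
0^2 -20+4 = -16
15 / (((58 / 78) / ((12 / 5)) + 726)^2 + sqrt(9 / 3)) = 379593278969289840 / 13349687456818978672033 - 719572688640*sqrt(3) / 13349687456818978672033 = 0.00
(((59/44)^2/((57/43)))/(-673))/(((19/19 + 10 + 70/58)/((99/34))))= -73573/153034816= -0.00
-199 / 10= -19.90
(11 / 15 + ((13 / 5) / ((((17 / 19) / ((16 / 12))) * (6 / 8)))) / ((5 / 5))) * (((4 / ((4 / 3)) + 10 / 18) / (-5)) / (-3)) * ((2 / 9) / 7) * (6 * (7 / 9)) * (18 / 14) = 577664 / 2168775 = 0.27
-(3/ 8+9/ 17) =-123/ 136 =-0.90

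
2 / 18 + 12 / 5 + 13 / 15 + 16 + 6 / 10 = 899 / 45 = 19.98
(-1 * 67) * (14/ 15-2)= 1072/ 15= 71.47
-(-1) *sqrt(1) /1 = 1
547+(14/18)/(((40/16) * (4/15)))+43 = 3547/6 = 591.17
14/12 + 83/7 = 547/42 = 13.02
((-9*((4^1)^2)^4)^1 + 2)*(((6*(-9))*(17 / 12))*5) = 225606915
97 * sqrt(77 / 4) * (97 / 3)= 9409 * sqrt(77) / 6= 13760.61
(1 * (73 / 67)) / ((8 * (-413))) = -0.00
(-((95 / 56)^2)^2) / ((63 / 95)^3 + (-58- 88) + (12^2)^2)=-69833729609375 / 173614271340941312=-0.00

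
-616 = -616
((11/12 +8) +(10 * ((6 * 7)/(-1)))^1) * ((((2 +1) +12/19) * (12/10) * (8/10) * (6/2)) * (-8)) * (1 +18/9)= 49014288/475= 103187.97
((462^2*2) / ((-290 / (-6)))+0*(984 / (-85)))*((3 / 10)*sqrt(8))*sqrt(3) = 3841992*sqrt(6) / 725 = 12980.58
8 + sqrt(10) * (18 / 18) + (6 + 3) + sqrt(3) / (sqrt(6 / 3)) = 21.39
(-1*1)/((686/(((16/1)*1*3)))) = -24/343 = -0.07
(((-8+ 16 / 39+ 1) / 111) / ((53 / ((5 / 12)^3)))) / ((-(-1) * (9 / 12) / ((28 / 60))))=-44975 / 892051056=-0.00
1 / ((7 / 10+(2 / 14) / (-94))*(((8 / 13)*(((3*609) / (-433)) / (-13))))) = 7.17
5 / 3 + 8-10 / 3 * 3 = -1 / 3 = -0.33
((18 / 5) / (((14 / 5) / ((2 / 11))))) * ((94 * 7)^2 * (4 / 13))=4453344 / 143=31142.27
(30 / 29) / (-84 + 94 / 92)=-1380 / 110693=-0.01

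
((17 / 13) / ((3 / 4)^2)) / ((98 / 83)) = 1.97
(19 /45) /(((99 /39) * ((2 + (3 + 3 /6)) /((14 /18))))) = 3458 /147015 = 0.02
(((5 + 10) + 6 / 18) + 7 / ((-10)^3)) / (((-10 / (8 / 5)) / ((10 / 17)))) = -1.44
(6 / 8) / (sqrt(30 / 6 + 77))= 3 * sqrt(82) / 328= 0.08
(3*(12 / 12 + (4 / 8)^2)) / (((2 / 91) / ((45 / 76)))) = 61425 / 608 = 101.03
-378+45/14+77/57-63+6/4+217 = -86956/399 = -217.93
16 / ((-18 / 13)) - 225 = -2129 / 9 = -236.56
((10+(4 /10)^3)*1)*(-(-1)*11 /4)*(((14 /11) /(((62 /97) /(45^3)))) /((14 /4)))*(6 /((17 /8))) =125586288 /31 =4051170.58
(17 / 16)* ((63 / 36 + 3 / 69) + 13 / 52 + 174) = 68833 / 368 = 187.05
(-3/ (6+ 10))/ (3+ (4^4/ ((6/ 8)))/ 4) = -9/ 4240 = -0.00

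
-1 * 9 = -9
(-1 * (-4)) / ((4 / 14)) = 14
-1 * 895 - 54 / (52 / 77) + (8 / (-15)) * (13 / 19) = -7227169 / 7410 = -975.33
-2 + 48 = 46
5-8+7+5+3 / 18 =55 / 6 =9.17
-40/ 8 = -5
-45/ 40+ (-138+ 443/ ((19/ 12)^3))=-1510035/ 54872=-27.52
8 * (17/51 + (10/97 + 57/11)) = 143872/3201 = 44.95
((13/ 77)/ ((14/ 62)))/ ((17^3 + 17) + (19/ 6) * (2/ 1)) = 1209/ 7982051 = 0.00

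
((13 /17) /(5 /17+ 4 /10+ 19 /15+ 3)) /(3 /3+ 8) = 13 /759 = 0.02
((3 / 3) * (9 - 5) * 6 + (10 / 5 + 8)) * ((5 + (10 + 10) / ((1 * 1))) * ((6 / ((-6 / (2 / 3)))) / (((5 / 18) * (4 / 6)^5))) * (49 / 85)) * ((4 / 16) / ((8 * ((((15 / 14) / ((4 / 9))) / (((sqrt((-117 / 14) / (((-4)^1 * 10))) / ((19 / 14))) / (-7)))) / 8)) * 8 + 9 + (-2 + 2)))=361179 / 2886544 + 377055 * sqrt(455) / 1443272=5.70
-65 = -65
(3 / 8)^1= 0.38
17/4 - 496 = -1967/4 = -491.75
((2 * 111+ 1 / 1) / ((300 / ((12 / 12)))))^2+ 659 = 659.55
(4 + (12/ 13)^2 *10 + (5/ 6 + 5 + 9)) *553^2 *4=33460450.62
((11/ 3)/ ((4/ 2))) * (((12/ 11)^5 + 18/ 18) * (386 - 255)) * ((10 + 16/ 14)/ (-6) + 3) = 698.56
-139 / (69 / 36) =-1668 / 23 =-72.52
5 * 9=45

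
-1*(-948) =948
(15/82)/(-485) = -3/7954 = -0.00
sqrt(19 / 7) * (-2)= -2 * sqrt(133) / 7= -3.30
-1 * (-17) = 17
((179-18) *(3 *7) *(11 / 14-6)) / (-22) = 35259 / 44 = 801.34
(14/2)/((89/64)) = 448/89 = 5.03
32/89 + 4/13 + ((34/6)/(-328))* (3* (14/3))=242141/569244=0.43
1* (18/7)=18/7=2.57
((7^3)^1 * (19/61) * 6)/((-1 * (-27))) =13034/549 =23.74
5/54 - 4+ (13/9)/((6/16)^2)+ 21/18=610/81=7.53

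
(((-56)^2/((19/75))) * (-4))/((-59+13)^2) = -235200/10051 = -23.40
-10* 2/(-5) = 4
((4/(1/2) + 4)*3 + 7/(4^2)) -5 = 503/16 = 31.44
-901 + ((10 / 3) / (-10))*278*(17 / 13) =-39865 / 39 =-1022.18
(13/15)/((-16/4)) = -13/60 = -0.22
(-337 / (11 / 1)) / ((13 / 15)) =-5055 / 143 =-35.35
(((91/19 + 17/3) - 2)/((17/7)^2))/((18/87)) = 6.93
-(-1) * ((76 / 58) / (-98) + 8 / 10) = 0.79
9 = 9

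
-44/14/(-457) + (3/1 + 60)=201559/3199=63.01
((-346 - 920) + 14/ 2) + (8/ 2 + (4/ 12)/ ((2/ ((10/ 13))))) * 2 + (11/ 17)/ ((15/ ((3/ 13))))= -4146182/ 3315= -1250.73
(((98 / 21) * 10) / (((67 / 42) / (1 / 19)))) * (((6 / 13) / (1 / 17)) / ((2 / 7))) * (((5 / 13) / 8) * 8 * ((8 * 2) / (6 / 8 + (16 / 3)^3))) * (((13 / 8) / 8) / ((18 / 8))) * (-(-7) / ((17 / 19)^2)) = 65691360 / 48759451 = 1.35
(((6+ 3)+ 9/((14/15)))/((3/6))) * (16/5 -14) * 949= -13375206/35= -382148.74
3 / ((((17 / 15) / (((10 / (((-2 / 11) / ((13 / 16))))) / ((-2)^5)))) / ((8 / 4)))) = 32175 / 4352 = 7.39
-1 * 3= -3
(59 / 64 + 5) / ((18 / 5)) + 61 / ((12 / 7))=42887 / 1152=37.23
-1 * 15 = -15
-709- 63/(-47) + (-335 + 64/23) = -1124107/1081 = -1039.88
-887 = -887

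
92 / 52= 23 / 13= 1.77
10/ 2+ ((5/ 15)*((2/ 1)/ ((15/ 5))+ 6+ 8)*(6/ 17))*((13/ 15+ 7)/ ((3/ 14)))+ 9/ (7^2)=7706354/ 112455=68.53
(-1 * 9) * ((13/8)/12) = -39/32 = -1.22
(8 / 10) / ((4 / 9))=9 / 5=1.80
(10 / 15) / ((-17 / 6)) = -4 / 17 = -0.24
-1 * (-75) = 75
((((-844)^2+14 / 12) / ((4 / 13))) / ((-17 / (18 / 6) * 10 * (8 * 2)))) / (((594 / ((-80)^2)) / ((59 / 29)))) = -16390878205 / 292842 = -55971.75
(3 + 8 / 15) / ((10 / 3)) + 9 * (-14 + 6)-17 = -4397 / 50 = -87.94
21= 21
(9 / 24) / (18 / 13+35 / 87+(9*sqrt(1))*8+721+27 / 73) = 247689 / 525204232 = 0.00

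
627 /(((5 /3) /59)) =110979 /5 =22195.80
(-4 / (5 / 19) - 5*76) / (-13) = 152 / 5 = 30.40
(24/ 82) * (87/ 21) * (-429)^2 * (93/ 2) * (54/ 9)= 17868908772/ 287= 62261006.17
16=16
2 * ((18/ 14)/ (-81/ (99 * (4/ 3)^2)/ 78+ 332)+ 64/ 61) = 367168/ 174335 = 2.11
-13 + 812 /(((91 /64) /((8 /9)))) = 57871 /117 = 494.62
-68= -68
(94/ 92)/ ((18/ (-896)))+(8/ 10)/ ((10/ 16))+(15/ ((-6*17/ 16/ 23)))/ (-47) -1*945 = -4107652849/ 4134825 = -993.43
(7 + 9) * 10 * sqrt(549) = 480 * sqrt(61) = 3748.92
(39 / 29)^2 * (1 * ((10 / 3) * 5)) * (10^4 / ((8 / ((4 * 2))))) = 253500000 / 841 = 301426.87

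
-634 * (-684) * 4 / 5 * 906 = 1571569344 / 5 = 314313868.80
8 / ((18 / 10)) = 40 / 9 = 4.44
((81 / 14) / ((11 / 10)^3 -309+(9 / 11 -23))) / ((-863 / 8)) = 396000 / 2435435191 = 0.00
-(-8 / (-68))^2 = -4 / 289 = -0.01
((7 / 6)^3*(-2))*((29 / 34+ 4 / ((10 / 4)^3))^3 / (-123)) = 0.04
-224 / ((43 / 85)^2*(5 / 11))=-3560480 / 1849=-1925.62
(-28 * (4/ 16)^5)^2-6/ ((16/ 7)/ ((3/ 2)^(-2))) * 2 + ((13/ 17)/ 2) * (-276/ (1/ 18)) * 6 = -38100989501/ 3342336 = -11399.51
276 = 276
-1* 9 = -9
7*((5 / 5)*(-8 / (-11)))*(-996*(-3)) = 167328 / 11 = 15211.64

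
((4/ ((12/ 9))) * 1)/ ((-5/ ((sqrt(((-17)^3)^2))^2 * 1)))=-72412707/ 5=-14482541.40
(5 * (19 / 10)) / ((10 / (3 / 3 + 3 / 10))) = 247 / 200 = 1.24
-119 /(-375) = 119 /375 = 0.32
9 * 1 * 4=36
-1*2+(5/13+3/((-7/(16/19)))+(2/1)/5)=-13627/8645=-1.58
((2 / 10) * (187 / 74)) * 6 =561 / 185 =3.03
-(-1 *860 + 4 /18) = 7738 /9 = 859.78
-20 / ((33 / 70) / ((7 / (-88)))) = 1225 / 363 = 3.37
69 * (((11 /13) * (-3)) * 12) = -27324 /13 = -2101.85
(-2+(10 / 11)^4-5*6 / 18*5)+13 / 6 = -657409 / 87846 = -7.48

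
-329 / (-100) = 329 / 100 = 3.29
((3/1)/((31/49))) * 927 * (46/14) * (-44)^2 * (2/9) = 192628128/31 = 6213810.58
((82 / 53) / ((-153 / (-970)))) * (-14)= -1113560 / 8109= -137.32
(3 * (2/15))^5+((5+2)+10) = 53157/3125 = 17.01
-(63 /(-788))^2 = -3969 /620944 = -0.01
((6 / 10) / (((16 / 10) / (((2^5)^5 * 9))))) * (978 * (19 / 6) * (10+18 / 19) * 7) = 26876496052224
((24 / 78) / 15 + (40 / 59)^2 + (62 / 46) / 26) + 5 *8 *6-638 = -12410767691 / 31224570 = -397.47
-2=-2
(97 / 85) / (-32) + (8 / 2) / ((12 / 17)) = 45949 / 8160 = 5.63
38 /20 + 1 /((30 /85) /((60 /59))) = 2821 /590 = 4.78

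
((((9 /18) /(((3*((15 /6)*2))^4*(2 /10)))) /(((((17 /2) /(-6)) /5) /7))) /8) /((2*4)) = -7 /367200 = -0.00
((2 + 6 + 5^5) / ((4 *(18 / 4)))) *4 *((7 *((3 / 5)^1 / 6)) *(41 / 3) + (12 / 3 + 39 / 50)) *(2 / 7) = 13484432 / 4725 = 2853.85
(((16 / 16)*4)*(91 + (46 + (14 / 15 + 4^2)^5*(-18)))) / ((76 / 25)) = -111286530667 / 3375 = -32973786.86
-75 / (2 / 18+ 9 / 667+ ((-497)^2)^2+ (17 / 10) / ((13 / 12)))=-29264625 / 23807141594236721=-0.00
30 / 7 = 4.29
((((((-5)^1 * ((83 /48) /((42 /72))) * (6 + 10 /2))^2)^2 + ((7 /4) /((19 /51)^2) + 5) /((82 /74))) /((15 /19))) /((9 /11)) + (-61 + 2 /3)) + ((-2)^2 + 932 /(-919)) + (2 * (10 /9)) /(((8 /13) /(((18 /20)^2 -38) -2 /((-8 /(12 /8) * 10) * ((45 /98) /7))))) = 64977398146484377444621 /59404434082560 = 1093813940.83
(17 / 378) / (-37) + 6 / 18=4645 / 13986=0.33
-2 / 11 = -0.18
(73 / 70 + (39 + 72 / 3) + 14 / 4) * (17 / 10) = 20094 / 175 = 114.82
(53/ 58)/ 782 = 53/ 45356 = 0.00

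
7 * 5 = 35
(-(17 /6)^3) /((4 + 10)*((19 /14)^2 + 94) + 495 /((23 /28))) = -790993 /67618260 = -0.01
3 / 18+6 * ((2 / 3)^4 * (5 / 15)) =91 / 162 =0.56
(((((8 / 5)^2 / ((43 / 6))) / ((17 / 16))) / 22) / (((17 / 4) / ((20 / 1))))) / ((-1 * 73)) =-49152 / 49894405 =-0.00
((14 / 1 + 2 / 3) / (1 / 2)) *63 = 1848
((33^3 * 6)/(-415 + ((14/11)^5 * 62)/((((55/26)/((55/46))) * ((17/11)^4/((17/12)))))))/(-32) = 402023661237/23026396304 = 17.46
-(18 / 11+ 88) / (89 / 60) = -59160 / 979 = -60.43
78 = 78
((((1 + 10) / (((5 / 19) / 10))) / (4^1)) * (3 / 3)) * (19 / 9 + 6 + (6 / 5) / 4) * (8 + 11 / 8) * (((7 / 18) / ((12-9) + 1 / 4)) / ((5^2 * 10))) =1107491 / 280800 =3.94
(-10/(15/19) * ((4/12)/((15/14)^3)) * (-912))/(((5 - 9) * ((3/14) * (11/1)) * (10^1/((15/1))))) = -55472704/111375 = -498.07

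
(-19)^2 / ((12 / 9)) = 1083 / 4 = 270.75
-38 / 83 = -0.46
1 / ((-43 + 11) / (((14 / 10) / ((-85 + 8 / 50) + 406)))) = -5 / 36704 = -0.00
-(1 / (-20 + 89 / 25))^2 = -625 / 168921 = -0.00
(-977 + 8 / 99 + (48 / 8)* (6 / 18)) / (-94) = 96517 / 9306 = 10.37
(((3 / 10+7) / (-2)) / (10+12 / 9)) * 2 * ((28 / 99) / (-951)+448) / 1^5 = -769761713 / 2667555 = -288.56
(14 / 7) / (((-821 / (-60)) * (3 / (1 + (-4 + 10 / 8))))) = -70 / 821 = -0.09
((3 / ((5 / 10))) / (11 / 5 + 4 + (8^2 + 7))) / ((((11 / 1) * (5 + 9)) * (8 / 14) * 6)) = 5 / 33968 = 0.00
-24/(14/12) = -144/7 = -20.57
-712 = -712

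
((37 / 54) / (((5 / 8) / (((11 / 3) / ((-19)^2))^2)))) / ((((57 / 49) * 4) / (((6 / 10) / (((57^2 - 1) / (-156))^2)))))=756613 / 22489911997200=0.00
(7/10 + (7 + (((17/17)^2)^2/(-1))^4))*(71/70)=6177/700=8.82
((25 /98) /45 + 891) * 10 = 3929335 /441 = 8910.06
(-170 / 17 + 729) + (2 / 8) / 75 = 215701 / 300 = 719.00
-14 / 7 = -2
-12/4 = -3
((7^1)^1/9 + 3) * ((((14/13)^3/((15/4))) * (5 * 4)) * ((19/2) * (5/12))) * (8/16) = 8863120/177957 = 49.80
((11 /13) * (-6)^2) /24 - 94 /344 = 1.00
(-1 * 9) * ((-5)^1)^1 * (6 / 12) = 45 / 2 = 22.50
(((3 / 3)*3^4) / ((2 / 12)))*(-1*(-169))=82134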